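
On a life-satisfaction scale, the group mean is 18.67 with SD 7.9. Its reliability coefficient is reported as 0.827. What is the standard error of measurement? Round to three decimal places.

3.286

SEM = SD · √(1 − ρ) = 7.9 × √0.173 = 7.9 × 0.4159 = 3.2859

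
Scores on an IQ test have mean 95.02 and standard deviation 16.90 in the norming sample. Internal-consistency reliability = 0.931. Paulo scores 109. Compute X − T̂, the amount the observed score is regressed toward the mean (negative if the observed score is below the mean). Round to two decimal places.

0.96

Kelley's formula gives T̂ = 0.931·109 + 0.069·95.02 = 101.479 + 6.55638 = 108.0354.
X − T̂ = 109 − 108.035 = 0.965 → 0.96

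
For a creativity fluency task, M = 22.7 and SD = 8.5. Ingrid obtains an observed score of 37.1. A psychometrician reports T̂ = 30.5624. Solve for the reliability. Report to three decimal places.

0.546

T̂ = ρX + (1 − ρ)μ  ⇒  T̂ − μ = ρ(X − μ)
ρ = (T̂ − μ)/(X − μ) = (30.5624 − 22.7) / (37.1 − 22.7) = 7.8624 / 14.4 = 0.54600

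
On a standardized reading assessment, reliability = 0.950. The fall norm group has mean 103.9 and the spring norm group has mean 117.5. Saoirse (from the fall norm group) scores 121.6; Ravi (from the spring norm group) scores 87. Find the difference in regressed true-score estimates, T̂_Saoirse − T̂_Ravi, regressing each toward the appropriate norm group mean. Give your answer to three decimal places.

T̂_Saoirse = 0.950(121.6) + 0.050(103.9) = 120.71500
T̂_Ravi = 0.950(87) + 0.050(117.5) = 88.52500
Difference = 120.71500 − 88.52500 = 32.19000

32.190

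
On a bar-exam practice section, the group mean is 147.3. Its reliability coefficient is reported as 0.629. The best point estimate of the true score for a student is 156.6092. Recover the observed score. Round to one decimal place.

T̂ = ρX + (1 − ρ)μ  ⇒  X = (T̂ − (1 − ρ)μ) / ρ
X = (156.6092 − 0.371 × 147.3) / 0.629 = (156.6092 − 54.6483) / 0.629 = 101.9609 / 0.629 = 162.100

162.1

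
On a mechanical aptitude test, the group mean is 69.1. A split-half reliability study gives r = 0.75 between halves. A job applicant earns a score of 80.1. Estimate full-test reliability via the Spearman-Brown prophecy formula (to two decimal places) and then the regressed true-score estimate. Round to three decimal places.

Spearman-Brown: ρ = 2r/(1 + r) = 2(0.75)/(1 + 0.75) = 1.500/1.75 = 0.8571 → 0.86
T̂ = ρX + (1 − ρ)μ
  = 0.86 × 80.1 + 0.14 × 69.1
  = 68.886 + 9.674
  = 78.5600
  ≈ 78.560

78.560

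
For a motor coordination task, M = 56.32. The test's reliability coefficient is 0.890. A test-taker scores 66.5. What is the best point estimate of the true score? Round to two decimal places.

Regress the observed score toward the mean by the unreliability: T̂ = 0.890·66.5 + 0.110·56.32 = 59.1850 + 6.19520 = 65.380.

65.38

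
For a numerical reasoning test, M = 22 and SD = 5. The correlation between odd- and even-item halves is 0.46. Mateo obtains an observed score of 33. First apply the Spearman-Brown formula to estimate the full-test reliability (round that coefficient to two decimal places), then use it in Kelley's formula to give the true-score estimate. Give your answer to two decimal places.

28.93

Spearman-Brown: ρ = 2r/(1 + r) = 2(0.46)/(1 + 0.46) = 0.920/1.46 = 0.6301 → 0.63
T̂ = 0.63(33) + 0.37(22) = 20.79 + 8.14 = 28.930 → 28.93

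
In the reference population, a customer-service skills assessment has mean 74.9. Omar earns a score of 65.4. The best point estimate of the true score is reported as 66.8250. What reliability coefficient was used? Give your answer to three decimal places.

0.850

T̂ = ρX + (1 − ρ)μ  ⇒  T̂ − μ = ρ(X − μ)
ρ = (T̂ − μ)/(X − μ) = (66.8250 − 74.9) / (65.4 − 74.9) = -8.0750 / -9.5 = 0.85000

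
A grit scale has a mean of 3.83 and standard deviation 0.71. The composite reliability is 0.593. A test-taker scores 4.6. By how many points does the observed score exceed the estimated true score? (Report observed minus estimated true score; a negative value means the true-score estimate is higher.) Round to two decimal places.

0.31

T̂ = 0.593(4.6) + 0.407(3.83) = 2.7278 + 1.55881 = 4.2866 → 4.287
X − T̂ = 4.6 − 4.287 = 0.313 → 0.31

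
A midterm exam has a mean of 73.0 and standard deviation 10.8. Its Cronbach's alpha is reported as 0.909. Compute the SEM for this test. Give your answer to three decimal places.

3.258

SEM = SD · √(1 − ρ) = 10.8 × √0.091 = 10.8 × 0.3017 = 3.2580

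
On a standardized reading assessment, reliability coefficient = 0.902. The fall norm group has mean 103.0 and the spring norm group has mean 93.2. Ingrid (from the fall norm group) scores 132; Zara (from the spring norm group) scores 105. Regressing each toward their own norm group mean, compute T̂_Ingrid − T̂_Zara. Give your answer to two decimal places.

25.31

T̂_Ingrid = 0.902(132) + 0.098(103.0) = 129.1580
T̂_Zara = 0.902(105) + 0.098(93.2) = 103.8436
Difference = 129.1580 − 103.8436 = 25.3144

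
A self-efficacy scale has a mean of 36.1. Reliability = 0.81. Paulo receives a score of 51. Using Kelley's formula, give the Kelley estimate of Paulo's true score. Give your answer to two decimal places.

T̂ = ρX + (1 − ρ)μ
  = 0.81 × 51 + 0.19 × 36.1
  = 41.31 + 6.859
  = 48.169
  ≈ 48.17

48.17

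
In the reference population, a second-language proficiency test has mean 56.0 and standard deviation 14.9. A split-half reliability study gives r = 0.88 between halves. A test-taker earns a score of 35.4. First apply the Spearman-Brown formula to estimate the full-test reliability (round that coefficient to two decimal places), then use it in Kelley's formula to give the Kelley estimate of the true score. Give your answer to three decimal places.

36.636

Spearman-Brown: ρ = 2r/(1 + r) = 2(0.88)/(1 + 0.88) = 1.760/1.88 = 0.9362 → 0.94
T̂ = 0.94(35.4) + 0.06(56.0) = 33.276 + 3.360 = 36.6360 → 36.636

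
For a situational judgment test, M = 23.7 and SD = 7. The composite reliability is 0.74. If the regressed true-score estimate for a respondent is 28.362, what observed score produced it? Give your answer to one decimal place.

30.0

T̂ = ρX + (1 − ρ)μ  ⇒  X = (T̂ − (1 − ρ)μ) / ρ
X = (28.362 − 0.26 × 23.7) / 0.74 = (28.362 − 6.162) / 0.74 = 22.200 / 0.74 = 30.000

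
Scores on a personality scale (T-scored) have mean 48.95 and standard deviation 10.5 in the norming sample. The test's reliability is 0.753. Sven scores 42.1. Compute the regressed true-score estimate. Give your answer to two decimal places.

T̂ = ρX + (1 − ρ)μ
  = 0.753 × 42.1 + 0.247 × 48.95
  = 31.7013 + 12.09065
  = 43.792
  ≈ 43.79

43.79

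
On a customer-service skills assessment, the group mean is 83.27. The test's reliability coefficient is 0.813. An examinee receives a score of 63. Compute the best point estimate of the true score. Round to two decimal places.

Regress the observed score toward the mean by the unreliability: T̂ = 0.813·63 + 0.187·83.27 = 51.219 + 15.57149 = 66.790.

66.79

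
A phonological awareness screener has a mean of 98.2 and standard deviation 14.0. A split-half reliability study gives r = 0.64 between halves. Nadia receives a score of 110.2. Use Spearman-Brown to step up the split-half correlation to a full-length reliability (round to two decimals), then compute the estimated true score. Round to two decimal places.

Spearman-Brown: ρ = 2r/(1 + r) = 2(0.64)/(1 + 0.64) = 1.280/1.64 = 0.7805 → 0.78
T̂ = ρX + (1 − ρ)μ
  = 0.78 × 110.2 + 0.22 × 98.2
  = 85.956 + 21.604
  = 107.560
  ≈ 107.56

107.56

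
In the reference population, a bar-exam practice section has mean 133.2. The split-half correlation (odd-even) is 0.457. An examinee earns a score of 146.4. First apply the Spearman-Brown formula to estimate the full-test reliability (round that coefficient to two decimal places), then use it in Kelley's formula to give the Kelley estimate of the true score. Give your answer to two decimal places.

141.52

Spearman-Brown: ρ = 2r/(1 + r) = 2(0.457)/(1 + 0.457) = 0.9140/1.457 = 0.6273 → 0.63
T̂ = ρX + (1 − ρ)μ
  = 0.63 × 146.4 + 0.37 × 133.2
  = 92.232 + 49.284
  = 141.516
  ≈ 141.52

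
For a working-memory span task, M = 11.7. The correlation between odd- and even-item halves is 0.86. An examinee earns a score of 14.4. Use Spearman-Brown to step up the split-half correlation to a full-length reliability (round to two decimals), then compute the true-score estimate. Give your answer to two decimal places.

14.18

Spearman-Brown: ρ = 2r/(1 + r) = 2(0.86)/(1 + 0.86) = 1.720/1.86 = 0.9247 → 0.92
T̂ = 0.92(14.4) + 0.08(11.7) = 13.248 + 0.936 = 14.184 → 14.18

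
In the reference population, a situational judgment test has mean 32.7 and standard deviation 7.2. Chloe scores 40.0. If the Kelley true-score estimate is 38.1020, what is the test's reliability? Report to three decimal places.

0.740

T̂ = ρX + (1 − ρ)μ  ⇒  T̂ − μ = ρ(X − μ)
ρ = (T̂ − μ)/(X − μ) = (38.1020 − 32.7) / (40.0 − 32.7) = 5.4020 / 7.3 = 0.74000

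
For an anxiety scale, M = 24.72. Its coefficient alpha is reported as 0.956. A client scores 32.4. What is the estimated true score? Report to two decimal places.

T̂ = 0.956(32.4) + 0.044(24.72) = 30.9744 + 1.08768 = 32.062 → 32.06

32.06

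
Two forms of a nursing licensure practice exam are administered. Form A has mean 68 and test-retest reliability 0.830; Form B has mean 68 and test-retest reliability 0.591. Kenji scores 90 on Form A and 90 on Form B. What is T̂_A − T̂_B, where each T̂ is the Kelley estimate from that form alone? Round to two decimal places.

5.26

T̂_A = 0.830(90) + 0.170(68) = 86.2600
T̂_B = 0.591(90) + 0.409(68) = 81.0020
T̂_A − T̂_B = 5.2580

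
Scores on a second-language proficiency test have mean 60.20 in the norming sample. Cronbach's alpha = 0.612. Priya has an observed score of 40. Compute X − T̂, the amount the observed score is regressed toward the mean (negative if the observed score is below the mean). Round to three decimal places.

Weight the observed score by reliability and the mean by (1 − reliability): T̂ = 0.612·40 + 0.388·60.20 = 24.480 + 23.35760 = 47.83760.
X − T̂ = 40 − 47.8376 = -7.8376 → -7.838

-7.838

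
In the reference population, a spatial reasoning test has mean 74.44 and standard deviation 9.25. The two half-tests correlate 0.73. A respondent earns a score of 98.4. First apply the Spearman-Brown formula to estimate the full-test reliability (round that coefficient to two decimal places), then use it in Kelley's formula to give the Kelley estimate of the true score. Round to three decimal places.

94.566

Spearman-Brown: ρ = 2r/(1 + r) = 2(0.73)/(1 + 0.73) = 1.460/1.73 = 0.8439 → 0.84
T̂ = ρX + (1 − ρ)μ
  = 0.84 × 98.4 + 0.16 × 74.44
  = 82.656 + 11.9104
  = 94.5664
  ≈ 94.566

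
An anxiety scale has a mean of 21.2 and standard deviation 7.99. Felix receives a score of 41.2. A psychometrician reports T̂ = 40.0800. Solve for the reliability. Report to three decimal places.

T̂ = ρX + (1 − ρ)μ  ⇒  T̂ − μ = ρ(X − μ)
ρ = (T̂ − μ)/(X − μ) = (40.0800 − 21.2) / (41.2 − 21.2) = 18.8800 / 20.0 = 0.94400

0.944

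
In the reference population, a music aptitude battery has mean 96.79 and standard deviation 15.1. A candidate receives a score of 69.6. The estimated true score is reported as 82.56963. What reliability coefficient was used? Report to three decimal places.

T̂ = ρX + (1 − ρ)μ  ⇒  T̂ − μ = ρ(X − μ)
ρ = (T̂ − μ)/(X − μ) = (82.56963 − 96.79) / (69.6 − 96.79) = -14.22037 / -27.19 = 0.52300

0.523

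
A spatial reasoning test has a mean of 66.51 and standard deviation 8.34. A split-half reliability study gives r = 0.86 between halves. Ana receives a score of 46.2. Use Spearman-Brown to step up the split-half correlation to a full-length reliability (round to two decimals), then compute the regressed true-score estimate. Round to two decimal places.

Spearman-Brown: ρ = 2r/(1 + r) = 2(0.86)/(1 + 0.86) = 1.720/1.86 = 0.9247 → 0.92
Weight the observed score by reliability and the mean by (1 − reliability): T̂ = 0.92·46.2 + 0.08·66.51 = 42.504 + 5.3208 = 47.825.

47.82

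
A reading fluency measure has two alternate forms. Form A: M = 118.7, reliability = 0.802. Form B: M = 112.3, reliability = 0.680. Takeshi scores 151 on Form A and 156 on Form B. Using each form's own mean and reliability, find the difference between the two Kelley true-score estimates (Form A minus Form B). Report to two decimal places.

T̂_A = 0.802(151) + 0.198(118.7) = 144.6046
T̂_B = 0.680(156) + 0.320(112.3) = 142.0160
T̂_A − T̂_B = 2.5886

2.59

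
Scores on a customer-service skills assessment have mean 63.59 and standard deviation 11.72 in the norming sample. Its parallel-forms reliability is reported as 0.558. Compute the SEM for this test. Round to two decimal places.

SEM = SD · √(1 − ρ) = 11.72 × √0.442 = 11.72 × 0.6648 = 7.792

7.79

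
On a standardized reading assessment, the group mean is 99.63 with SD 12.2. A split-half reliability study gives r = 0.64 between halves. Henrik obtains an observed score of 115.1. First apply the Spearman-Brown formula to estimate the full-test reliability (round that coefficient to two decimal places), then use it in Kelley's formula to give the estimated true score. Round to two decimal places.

Spearman-Brown: ρ = 2r/(1 + r) = 2(0.64)/(1 + 0.64) = 1.280/1.64 = 0.7805 → 0.78
Regress the observed score toward the mean by the unreliability: T̂ = 0.78·115.1 + 0.22·99.63 = 89.778 + 21.9186 = 111.697.

111.70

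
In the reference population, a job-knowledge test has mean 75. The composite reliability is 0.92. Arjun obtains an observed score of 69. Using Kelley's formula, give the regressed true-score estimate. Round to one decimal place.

T̂ = 0.92(69) + 0.08(75) = 63.48 + 6.00 = 69.48 → 69.5

69.5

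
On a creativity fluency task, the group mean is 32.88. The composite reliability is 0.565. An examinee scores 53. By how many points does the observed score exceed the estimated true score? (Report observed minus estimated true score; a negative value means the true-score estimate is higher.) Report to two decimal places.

8.75

T̂ = 0.565(53) + 0.435(32.88) = 29.945 + 14.30280 = 44.2478 → 44.248
X − T̂ = 53 − 44.248 = 8.752 → 8.75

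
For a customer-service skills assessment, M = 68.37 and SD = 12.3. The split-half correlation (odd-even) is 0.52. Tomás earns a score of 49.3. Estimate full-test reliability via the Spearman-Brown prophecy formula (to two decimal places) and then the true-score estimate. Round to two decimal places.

55.40

Spearman-Brown: ρ = 2r/(1 + r) = 2(0.52)/(1 + 0.52) = 1.040/1.52 = 0.6842 → 0.68
Kelley's formula gives T̂ = 0.68·49.3 + 0.32·68.37 = 33.524 + 21.8784 = 55.402.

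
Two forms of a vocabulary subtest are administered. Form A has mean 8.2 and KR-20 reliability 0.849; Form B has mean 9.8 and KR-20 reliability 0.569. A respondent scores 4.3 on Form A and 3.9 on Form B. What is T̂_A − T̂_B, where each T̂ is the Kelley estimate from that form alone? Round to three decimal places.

-1.554

T̂_A = 0.849(4.3) + 0.151(8.2) = 4.88890
T̂_B = 0.569(3.9) + 0.431(9.8) = 6.44290
T̂_A − T̂_B = -1.55400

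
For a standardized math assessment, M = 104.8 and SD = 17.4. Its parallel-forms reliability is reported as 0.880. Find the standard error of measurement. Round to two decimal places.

6.03

SEM = SD · √(1 − ρ) = 17.4 × √0.120 = 17.4 × 0.3464 = 6.028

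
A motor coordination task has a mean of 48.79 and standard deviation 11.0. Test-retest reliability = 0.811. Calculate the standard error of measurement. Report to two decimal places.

4.78

SEM = SD · √(1 − ρ) = 11.0 × √0.189 = 11.0 × 0.4347 = 4.782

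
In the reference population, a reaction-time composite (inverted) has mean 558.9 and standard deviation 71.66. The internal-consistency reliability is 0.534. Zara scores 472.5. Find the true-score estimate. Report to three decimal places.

512.762

T̂ = 0.534(472.5) + 0.466(558.9) = 252.3150 + 260.4474 = 512.7624 → 512.762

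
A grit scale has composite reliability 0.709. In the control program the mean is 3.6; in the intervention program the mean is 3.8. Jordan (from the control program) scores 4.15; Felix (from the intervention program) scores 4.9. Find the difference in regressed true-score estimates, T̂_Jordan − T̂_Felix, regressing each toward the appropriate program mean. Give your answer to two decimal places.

T̂_Jordan = 0.709(4.15) + 0.291(3.6) = 3.9900
T̂_Felix = 0.709(4.9) + 0.291(3.8) = 4.5799
Difference = 3.9900 − 4.5799 = -0.5899

-0.59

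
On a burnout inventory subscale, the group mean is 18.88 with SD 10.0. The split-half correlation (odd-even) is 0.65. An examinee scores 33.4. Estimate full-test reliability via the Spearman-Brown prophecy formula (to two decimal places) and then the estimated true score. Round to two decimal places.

30.35

Spearman-Brown: ρ = 2r/(1 + r) = 2(0.65)/(1 + 0.65) = 1.300/1.65 = 0.7879 → 0.79
Kelley's formula gives T̂ = 0.79·33.4 + 0.21·18.88 = 26.386 + 3.9648 = 30.351.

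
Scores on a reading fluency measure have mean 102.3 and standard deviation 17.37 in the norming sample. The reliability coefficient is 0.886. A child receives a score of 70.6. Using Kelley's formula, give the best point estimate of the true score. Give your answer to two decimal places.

T̂ = ρX + (1 − ρ)μ
  = 0.886 × 70.6 + 0.114 × 102.3
  = 62.5516 + 11.6622
  = 74.214
  ≈ 74.21

74.21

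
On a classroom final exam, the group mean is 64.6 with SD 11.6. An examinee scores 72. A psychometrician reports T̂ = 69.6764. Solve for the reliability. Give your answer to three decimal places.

T̂ = ρX + (1 − ρ)μ  ⇒  T̂ − μ = ρ(X − μ)
ρ = (T̂ − μ)/(X − μ) = (69.6764 − 64.6) / (72 − 64.6) = 5.0764 / 7.4 = 0.68600

0.686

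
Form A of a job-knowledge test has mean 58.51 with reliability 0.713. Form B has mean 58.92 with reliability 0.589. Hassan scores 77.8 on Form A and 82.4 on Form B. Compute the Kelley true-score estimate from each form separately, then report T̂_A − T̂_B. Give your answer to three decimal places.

T̂_A = 0.713(77.8) + 0.287(58.51) = 72.26377
T̂_B = 0.589(82.4) + 0.411(58.92) = 72.74972
T̂_A − T̂_B = -0.48595

-0.486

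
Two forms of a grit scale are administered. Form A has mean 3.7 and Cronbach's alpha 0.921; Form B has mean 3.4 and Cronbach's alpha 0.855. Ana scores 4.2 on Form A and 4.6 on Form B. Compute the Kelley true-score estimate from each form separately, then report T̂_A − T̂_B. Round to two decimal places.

T̂_A = 0.921(4.2) + 0.079(3.7) = 4.1605
T̂_B = 0.855(4.6) + 0.145(3.4) = 4.4260
T̂_A − T̂_B = -0.2655

-0.27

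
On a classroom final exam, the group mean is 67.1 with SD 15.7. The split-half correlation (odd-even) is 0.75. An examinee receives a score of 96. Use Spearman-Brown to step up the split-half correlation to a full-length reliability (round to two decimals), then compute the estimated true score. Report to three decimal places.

91.954

Spearman-Brown: ρ = 2r/(1 + r) = 2(0.75)/(1 + 0.75) = 1.500/1.75 = 0.8571 → 0.86
T̂ = 0.86(96) + 0.14(67.1) = 82.56 + 9.394 = 91.9540 → 91.954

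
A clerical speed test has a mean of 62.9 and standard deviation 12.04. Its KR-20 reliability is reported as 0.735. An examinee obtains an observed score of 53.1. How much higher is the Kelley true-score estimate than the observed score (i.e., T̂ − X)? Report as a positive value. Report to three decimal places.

T̂ = 0.735(53.1) + 0.265(62.9) = 39.0285 + 16.6685 = 55.69700 → 55.6970
T̂ − X = 55.6970 − 53.1 = 2.5970 → 2.597

2.597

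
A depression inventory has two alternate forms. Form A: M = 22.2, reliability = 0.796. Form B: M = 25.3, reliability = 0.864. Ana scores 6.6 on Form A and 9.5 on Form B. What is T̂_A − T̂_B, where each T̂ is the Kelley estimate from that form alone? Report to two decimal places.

T̂_A = 0.796(6.6) + 0.204(22.2) = 9.7824
T̂_B = 0.864(9.5) + 0.136(25.3) = 11.6488
T̂_A − T̂_B = -1.8664

-1.87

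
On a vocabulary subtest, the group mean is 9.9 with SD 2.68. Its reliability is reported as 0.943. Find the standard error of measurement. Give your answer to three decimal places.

SEM = SD · √(1 − ρ) = 2.68 × √0.057 = 2.68 × 0.2387 = 0.6398

0.640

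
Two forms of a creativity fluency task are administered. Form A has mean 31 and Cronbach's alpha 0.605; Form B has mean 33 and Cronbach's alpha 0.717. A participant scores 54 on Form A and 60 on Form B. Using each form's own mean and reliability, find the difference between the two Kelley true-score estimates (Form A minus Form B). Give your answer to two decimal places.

T̂_A = 0.605(54) + 0.395(31) = 44.9150
T̂_B = 0.717(60) + 0.283(33) = 52.3590
T̂_A − T̂_B = -7.4440

-7.44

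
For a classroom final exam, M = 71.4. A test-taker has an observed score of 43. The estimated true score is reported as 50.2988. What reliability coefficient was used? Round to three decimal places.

0.743

T̂ = ρX + (1 − ρ)μ  ⇒  T̂ − μ = ρ(X − μ)
ρ = (T̂ − μ)/(X − μ) = (50.2988 − 71.4) / (43 − 71.4) = -21.1012 / -28.4 = 0.74300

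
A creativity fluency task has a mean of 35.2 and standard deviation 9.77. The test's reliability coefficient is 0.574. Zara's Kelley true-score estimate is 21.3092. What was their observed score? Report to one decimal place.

11.0

T̂ = ρX + (1 − ρ)μ  ⇒  X = (T̂ − (1 − ρ)μ) / ρ
X = (21.3092 − 0.426 × 35.2) / 0.574 = (21.3092 − 14.9952) / 0.574 = 6.3140 / 0.574 = 11.000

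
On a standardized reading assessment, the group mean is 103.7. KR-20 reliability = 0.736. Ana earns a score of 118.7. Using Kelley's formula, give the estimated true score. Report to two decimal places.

114.74

Weight the observed score by reliability and the mean by (1 − reliability): T̂ = 0.736·118.7 + 0.264·103.7 = 87.3632 + 27.3768 = 114.740.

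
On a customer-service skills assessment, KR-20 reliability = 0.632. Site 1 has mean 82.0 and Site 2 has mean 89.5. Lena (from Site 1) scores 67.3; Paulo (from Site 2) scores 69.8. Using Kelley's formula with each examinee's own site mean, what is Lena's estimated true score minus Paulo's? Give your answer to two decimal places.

T̂_Lena = 0.632(67.3) + 0.368(82.0) = 72.7096
T̂_Paulo = 0.632(69.8) + 0.368(89.5) = 77.0496
Difference = 72.7096 − 77.0496 = -4.3400

-4.34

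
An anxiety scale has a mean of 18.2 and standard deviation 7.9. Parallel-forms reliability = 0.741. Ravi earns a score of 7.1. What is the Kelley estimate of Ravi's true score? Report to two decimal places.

9.97

Kelley's formula gives T̂ = 0.741·7.1 + 0.259·18.2 = 5.2611 + 4.7138 = 9.975.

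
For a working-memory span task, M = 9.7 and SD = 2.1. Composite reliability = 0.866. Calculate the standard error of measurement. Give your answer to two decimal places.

0.77

SEM = SD · √(1 − ρ) = 2.1 × √0.134 = 2.1 × 0.3661 = 0.769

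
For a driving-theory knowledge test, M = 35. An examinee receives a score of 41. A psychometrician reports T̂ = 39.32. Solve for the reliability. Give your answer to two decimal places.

0.72

T̂ = ρX + (1 − ρ)μ  ⇒  T̂ − μ = ρ(X − μ)
ρ = (T̂ − μ)/(X − μ) = (39.32 − 35) / (41 − 35) = 4.32 / 6.0 = 0.7200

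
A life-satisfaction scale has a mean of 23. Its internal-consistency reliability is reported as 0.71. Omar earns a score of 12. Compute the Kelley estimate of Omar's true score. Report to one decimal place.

Regress the observed score toward the mean by the unreliability: T̂ = 0.71·12 + 0.29·23 = 8.52 + 6.67 = 15.19.

15.2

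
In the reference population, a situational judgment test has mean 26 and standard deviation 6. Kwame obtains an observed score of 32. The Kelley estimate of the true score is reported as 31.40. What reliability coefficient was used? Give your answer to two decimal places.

T̂ = ρX + (1 − ρ)μ  ⇒  T̂ − μ = ρ(X − μ)
ρ = (T̂ − μ)/(X − μ) = (31.40 − 26) / (32 − 26) = 5.40 / 6.0 = 0.9000

0.90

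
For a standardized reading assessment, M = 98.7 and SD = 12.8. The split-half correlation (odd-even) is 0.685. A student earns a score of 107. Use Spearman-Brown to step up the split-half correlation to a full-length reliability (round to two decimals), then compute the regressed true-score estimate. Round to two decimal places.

Spearman-Brown: ρ = 2r/(1 + r) = 2(0.685)/(1 + 0.685) = 1.3700/1.685 = 0.8131 → 0.81
Kelley's formula gives T̂ = 0.81·107 + 0.19·98.7 = 86.67 + 18.753 = 105.423.

105.42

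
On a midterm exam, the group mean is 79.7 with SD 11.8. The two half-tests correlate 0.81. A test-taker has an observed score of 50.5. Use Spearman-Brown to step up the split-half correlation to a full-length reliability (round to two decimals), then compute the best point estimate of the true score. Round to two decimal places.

Spearman-Brown: ρ = 2r/(1 + r) = 2(0.81)/(1 + 0.81) = 1.620/1.81 = 0.8950 → 0.90
Weight the observed score by reliability and the mean by (1 − reliability): T̂ = 0.90·50.5 + 0.10·79.7 = 45.450 + 7.970 = 53.420.

53.42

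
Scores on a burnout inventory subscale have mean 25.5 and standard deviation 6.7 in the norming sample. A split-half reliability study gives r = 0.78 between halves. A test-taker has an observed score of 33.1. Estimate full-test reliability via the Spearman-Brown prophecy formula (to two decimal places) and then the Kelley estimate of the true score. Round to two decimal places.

32.19

Spearman-Brown: ρ = 2r/(1 + r) = 2(0.78)/(1 + 0.78) = 1.560/1.78 = 0.8764 → 0.88
T̂ = 0.88(33.1) + 0.12(25.5) = 29.128 + 3.060 = 32.188 → 32.19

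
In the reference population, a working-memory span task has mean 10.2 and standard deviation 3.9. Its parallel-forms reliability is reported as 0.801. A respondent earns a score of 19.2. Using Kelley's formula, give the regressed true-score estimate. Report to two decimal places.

Kelley's formula gives T̂ = 0.801·19.2 + 0.199·10.2 = 15.3792 + 2.0298 = 17.409.

17.41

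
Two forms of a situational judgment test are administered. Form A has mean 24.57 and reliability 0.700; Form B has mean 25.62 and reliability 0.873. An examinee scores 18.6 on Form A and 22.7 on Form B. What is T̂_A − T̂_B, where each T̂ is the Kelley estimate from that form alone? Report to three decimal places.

T̂_A = 0.700(18.6) + 0.300(24.57) = 20.39100
T̂_B = 0.873(22.7) + 0.127(25.62) = 23.07084
T̂_A − T̂_B = -2.67984

-2.680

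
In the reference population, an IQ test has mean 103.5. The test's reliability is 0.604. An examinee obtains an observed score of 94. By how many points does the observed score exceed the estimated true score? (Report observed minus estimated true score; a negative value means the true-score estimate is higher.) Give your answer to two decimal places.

T̂ = ρX + (1 − ρ)μ
  = 0.604 × 94 + 0.396 × 103.5
  = 56.776 + 40.9860
  = 97.7620
  ≈ 97.762
X − T̂ = 94 − 97.762 = -3.762 → -3.76

-3.76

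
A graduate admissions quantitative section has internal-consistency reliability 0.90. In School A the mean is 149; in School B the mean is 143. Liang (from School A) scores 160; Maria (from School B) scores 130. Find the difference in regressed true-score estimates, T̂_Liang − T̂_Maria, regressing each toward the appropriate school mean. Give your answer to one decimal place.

27.6

T̂_Liang = 0.90(160) + 0.10(149) = 158.900
T̂_Maria = 0.90(130) + 0.10(143) = 131.300
Difference = 158.900 − 131.300 = 27.600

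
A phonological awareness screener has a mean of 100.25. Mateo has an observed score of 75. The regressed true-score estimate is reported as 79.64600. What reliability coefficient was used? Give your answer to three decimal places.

T̂ = ρX + (1 − ρ)μ  ⇒  T̂ − μ = ρ(X − μ)
ρ = (T̂ − μ)/(X − μ) = (79.64600 − 100.25) / (75 − 100.25) = -20.60400 / -25.25 = 0.81600

0.816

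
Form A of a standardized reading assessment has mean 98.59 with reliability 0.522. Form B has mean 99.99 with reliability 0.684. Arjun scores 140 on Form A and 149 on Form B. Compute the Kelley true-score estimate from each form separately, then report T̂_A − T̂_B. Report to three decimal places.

-13.307

T̂_A = 0.522(140) + 0.478(98.59) = 120.20602
T̂_B = 0.684(149) + 0.316(99.99) = 133.51284
T̂_A − T̂_B = -13.30682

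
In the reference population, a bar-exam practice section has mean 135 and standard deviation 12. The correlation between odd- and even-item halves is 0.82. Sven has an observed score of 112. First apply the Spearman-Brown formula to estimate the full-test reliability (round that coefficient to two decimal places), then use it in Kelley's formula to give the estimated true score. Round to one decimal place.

Spearman-Brown: ρ = 2r/(1 + r) = 2(0.82)/(1 + 0.82) = 1.640/1.82 = 0.9011 → 0.90
Kelley's formula gives T̂ = 0.90·112 + 0.10·135 = 100.80 + 13.50 = 114.30.

114.3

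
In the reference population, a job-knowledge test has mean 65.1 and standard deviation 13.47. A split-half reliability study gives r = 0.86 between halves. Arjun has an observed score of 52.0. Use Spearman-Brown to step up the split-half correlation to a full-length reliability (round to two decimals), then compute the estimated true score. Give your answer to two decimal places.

Spearman-Brown: ρ = 2r/(1 + r) = 2(0.86)/(1 + 0.86) = 1.720/1.86 = 0.9247 → 0.92
T̂ = 0.92(52.0) + 0.08(65.1) = 47.840 + 5.208 = 53.048 → 53.05

53.05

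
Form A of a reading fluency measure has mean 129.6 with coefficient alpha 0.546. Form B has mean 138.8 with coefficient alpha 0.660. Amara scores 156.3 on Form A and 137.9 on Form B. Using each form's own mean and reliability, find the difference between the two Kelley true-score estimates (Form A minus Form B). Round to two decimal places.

T̂_A = 0.546(156.3) + 0.454(129.6) = 144.1782
T̂_B = 0.660(137.9) + 0.340(138.8) = 138.2060
T̂_A − T̂_B = 5.9722

5.97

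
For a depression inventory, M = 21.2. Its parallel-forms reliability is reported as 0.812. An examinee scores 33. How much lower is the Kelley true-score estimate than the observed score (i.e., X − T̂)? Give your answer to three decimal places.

Weight the observed score by reliability and the mean by (1 − reliability): T̂ = 0.812·33 + 0.188·21.2 = 26.796 + 3.9856 = 30.78160.
X − T̂ = 33 − 30.7816 = 2.2184 → 2.218

2.218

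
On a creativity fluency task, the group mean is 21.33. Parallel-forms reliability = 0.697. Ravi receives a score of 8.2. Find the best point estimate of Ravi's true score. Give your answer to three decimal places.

Kelley's formula gives T̂ = 0.697·8.2 + 0.303·21.33 = 5.7154 + 6.46299 = 12.1784.

12.178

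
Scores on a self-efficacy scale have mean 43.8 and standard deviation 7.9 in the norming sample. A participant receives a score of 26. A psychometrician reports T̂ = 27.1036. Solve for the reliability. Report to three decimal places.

T̂ = ρX + (1 − ρ)μ  ⇒  T̂ − μ = ρ(X − μ)
ρ = (T̂ − μ)/(X − μ) = (27.1036 − 43.8) / (26 − 43.8) = -16.6964 / -17.8 = 0.93800

0.938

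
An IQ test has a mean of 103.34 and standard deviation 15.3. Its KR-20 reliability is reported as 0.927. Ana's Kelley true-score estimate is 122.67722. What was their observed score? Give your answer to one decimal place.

T̂ = ρX + (1 − ρ)μ  ⇒  X = (T̂ − (1 − ρ)μ) / ρ
X = (122.67722 − 0.073 × 103.34) / 0.927 = (122.67722 − 7.54382) / 0.927 = 115.13340 / 0.927 = 124.200

124.2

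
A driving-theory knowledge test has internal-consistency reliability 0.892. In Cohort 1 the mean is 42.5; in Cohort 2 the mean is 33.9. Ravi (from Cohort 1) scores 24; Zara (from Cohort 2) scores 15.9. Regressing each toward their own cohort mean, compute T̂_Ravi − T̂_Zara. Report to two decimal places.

8.15

T̂_Ravi = 0.892(24) + 0.108(42.5) = 25.9980
T̂_Zara = 0.892(15.9) + 0.108(33.9) = 17.8440
Difference = 25.9980 − 17.8440 = 8.1540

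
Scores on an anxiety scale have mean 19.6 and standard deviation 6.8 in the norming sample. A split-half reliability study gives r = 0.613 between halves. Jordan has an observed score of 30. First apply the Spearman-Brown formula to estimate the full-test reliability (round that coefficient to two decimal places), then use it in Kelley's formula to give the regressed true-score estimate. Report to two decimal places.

Spearman-Brown: ρ = 2r/(1 + r) = 2(0.613)/(1 + 0.613) = 1.2260/1.613 = 0.7601 → 0.76
Regress the observed score toward the mean by the unreliability: T̂ = 0.76·30 + 0.24·19.6 = 22.80 + 4.704 = 27.504.

27.50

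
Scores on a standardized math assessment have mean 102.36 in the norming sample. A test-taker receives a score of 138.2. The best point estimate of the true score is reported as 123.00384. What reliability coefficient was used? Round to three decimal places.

T̂ = ρX + (1 − ρ)μ  ⇒  T̂ − μ = ρ(X − μ)
ρ = (T̂ − μ)/(X − μ) = (123.00384 − 102.36) / (138.2 − 102.36) = 20.64384 / 35.84 = 0.57600

0.576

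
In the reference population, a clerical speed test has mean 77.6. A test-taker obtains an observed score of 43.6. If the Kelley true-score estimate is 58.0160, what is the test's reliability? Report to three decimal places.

T̂ = ρX + (1 − ρ)μ  ⇒  T̂ − μ = ρ(X − μ)
ρ = (T̂ − μ)/(X − μ) = (58.0160 − 77.6) / (43.6 − 77.6) = -19.5840 / -34.0 = 0.57600

0.576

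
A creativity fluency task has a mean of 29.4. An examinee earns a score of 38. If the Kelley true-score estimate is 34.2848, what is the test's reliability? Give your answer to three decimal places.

0.568

T̂ = ρX + (1 − ρ)μ  ⇒  T̂ − μ = ρ(X − μ)
ρ = (T̂ − μ)/(X − μ) = (34.2848 − 29.4) / (38 − 29.4) = 4.8848 / 8.6 = 0.56800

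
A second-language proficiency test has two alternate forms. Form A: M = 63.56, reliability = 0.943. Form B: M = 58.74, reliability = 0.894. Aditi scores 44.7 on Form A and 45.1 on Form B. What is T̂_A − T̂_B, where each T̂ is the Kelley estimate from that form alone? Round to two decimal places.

T̂_A = 0.943(44.7) + 0.057(63.56) = 45.7750
T̂_B = 0.894(45.1) + 0.106(58.74) = 46.5458
T̂_A − T̂_B = -0.7708

-0.77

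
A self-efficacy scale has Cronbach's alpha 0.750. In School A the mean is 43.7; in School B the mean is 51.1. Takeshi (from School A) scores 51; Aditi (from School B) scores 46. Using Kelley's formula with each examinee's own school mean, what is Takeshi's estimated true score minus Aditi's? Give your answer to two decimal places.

1.90

T̂_Takeshi = 0.750(51) + 0.250(43.7) = 49.1750
T̂_Aditi = 0.750(46) + 0.250(51.1) = 47.2750
Difference = 49.1750 − 47.2750 = 1.9000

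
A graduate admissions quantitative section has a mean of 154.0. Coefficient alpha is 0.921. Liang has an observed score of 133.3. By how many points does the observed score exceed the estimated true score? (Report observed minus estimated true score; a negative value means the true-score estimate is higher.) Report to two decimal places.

-1.64

T̂ = ρX + (1 − ρ)μ
  = 0.921 × 133.3 + 0.079 × 154.0
  = 122.7693 + 12.1660
  = 134.9353
  ≈ 134.935
X − T̂ = 133.3 − 134.935 = -1.635 → -1.64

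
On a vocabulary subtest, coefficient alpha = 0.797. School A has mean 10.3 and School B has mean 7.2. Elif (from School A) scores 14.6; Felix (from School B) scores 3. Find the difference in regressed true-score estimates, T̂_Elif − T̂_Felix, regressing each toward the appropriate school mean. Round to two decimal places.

T̂_Elif = 0.797(14.6) + 0.203(10.3) = 13.7271
T̂_Felix = 0.797(3) + 0.203(7.2) = 3.8526
Difference = 13.7271 − 3.8526 = 9.8745

9.87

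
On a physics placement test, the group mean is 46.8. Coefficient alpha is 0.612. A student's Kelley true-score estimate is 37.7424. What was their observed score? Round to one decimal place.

32.0

T̂ = ρX + (1 − ρ)μ  ⇒  X = (T̂ − (1 − ρ)μ) / ρ
X = (37.7424 − 0.388 × 46.8) / 0.612 = (37.7424 − 18.1584) / 0.612 = 19.5840 / 0.612 = 32.000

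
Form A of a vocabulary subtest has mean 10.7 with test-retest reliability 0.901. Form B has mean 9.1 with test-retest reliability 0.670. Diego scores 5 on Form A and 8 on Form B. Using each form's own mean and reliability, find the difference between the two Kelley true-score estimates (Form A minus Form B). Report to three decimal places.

-2.799

T̂_A = 0.901(5) + 0.099(10.7) = 5.56430
T̂_B = 0.670(8) + 0.330(9.1) = 8.36300
T̂_A − T̂_B = -2.79870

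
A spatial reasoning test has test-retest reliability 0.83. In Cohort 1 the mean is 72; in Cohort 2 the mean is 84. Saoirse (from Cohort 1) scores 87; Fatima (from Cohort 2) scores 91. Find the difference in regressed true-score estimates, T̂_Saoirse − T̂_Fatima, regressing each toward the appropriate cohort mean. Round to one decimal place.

T̂_Saoirse = 0.83(87) + 0.17(72) = 84.450
T̂_Fatima = 0.83(91) + 0.17(84) = 89.810
Difference = 84.450 − 89.810 = -5.360

-5.4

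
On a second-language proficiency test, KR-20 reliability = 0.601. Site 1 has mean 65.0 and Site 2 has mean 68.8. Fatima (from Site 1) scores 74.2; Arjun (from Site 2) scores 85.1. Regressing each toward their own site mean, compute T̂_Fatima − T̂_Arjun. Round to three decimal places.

-8.067

T̂_Fatima = 0.601(74.2) + 0.399(65.0) = 70.52920
T̂_Arjun = 0.601(85.1) + 0.399(68.8) = 78.59630
Difference = 70.52920 − 78.59630 = -8.06710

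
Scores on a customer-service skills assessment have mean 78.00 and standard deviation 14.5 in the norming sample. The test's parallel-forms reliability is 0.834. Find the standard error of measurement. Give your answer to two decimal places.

SEM = SD · √(1 − ρ) = 14.5 × √0.166 = 14.5 × 0.4074 = 5.908

5.91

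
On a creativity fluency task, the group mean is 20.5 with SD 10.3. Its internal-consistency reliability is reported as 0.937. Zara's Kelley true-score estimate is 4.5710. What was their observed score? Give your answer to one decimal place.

T̂ = ρX + (1 − ρ)μ  ⇒  X = (T̂ − (1 − ρ)μ) / ρ
X = (4.5710 − 0.063 × 20.5) / 0.937 = (4.5710 − 1.2915) / 0.937 = 3.2795 / 0.937 = 3.500

3.5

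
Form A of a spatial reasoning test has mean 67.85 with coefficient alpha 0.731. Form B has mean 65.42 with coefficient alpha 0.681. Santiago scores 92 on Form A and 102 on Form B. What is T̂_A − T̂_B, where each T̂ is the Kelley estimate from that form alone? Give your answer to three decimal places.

-4.827

T̂_A = 0.731(92) + 0.269(67.85) = 85.50365
T̂_B = 0.681(102) + 0.319(65.42) = 90.33098
T̂_A − T̂_B = -4.82733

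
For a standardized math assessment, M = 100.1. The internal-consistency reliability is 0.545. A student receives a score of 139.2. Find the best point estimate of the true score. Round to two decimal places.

T̂ = ρX + (1 − ρ)μ
  = 0.545 × 139.2 + 0.455 × 100.1
  = 75.8640 + 45.5455
  = 121.410
  ≈ 121.41

121.41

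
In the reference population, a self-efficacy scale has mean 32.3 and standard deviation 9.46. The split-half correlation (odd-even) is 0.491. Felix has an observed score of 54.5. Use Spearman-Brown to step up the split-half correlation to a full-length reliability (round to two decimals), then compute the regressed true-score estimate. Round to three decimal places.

Spearman-Brown: ρ = 2r/(1 + r) = 2(0.491)/(1 + 0.491) = 0.9820/1.491 = 0.6586 → 0.66
T̂ = ρX + (1 − ρ)μ
  = 0.66 × 54.5 + 0.34 × 32.3
  = 35.970 + 10.982
  = 46.9520
  ≈ 46.952

46.952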